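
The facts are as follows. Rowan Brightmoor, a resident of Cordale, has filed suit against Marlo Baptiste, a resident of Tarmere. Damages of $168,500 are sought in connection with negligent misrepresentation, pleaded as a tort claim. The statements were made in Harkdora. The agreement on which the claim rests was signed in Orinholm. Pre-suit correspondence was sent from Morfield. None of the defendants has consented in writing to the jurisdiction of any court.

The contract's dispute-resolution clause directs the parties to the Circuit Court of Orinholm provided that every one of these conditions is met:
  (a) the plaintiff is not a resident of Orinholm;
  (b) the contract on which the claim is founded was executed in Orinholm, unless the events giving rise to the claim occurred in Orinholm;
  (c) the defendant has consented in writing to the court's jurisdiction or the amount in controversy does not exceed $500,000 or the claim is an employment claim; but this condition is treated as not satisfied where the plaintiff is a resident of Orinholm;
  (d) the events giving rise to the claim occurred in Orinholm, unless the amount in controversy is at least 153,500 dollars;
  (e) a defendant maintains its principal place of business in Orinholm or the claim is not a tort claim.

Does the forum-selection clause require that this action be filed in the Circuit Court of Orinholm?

No

The Circuit Court of Orinholm:
  (a) The plaintiff resides in Cordale, which is not Orinholm. Met.
  (b) The contract was executed in Orinholm. Condition met.
  (c) The amount in controversy is USD 168,500, within the 500,000 dollars ceiling, so one alternative holds. The carve-out does not apply: the plaintiff resides in Cordale, not Orinholm. Met.
  (d) The operative events occurred in Harkdora, not Orinholm. The proviso rescues it, though: the amount in controversy is USD 168,500, which meets the 153,500 dollars floor. Met.
  (e) No defendant is a corporation; the claim is a tort claim — none of the alternatives is met. Fails.
  → The clause does not apply.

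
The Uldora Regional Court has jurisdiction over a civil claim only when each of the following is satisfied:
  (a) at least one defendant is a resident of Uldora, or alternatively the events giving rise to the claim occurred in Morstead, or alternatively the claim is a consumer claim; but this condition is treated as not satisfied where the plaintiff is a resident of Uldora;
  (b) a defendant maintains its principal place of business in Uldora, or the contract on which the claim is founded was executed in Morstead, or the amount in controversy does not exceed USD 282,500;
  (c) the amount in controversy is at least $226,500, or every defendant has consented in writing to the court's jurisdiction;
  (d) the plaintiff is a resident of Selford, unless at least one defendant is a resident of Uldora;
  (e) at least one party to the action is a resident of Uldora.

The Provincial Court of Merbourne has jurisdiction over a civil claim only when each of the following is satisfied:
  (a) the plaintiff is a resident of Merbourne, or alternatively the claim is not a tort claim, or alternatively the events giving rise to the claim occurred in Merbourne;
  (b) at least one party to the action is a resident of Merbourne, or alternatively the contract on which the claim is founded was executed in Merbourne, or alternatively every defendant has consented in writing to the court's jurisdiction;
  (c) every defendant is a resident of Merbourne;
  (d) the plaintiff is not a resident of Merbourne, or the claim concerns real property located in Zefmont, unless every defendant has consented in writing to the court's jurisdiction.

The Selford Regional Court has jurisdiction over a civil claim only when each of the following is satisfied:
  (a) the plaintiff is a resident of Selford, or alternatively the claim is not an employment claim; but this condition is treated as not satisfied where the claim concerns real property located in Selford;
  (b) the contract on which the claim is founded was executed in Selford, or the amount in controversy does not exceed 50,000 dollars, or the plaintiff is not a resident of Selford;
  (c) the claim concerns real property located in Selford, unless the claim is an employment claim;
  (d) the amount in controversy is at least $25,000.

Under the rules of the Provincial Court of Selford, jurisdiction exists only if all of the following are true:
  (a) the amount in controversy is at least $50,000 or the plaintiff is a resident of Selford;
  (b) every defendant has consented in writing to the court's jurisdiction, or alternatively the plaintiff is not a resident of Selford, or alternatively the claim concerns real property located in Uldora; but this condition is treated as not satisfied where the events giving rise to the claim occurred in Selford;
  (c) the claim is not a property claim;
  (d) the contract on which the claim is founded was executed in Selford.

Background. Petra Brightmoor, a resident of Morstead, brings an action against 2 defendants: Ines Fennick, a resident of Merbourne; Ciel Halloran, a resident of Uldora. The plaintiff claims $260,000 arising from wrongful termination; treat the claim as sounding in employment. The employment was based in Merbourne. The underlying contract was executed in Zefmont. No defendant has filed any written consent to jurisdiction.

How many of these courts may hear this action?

1

The Uldora Regional Court:
  (a) Ciel Halloran resides in Uldora — that alternative is enough. The carve-out does not apply: the plaintiff resides in Morstead, not Uldora. Satisfied.
  (b) The amount in controversy is 260,000 dollars, within the $282,500 ceiling — that alternative is enough. Satisfied.
  (c) The amount in controversy is USD 260,000, which meets the USD 226,500 floor — that alternative is enough. Condition met.
  (d) The plaintiff resides in Morstead, not Selford. But Ciel Halloran resides in Uldora, and the 'unless' clause therefore excuses the requirement. Satisfied.
  (e) Ciel Halloran resides in Uldora. Condition met.
  → The court has jurisdiction.
The Provincial Court of Merbourne:
  (a) The claim is an employment claim, not a tort claim — that alternative is enough. Condition met.
  (b) Ines Fennick resides in Merbourne, so one alternative holds. Met.
  (c) The defendants reside as follows — Ines Fennick in Merbourne, Ciel Halloran in Uldora — not all in Merbourne. Condition not met.
  (d) The plaintiff resides in Morstead, which is not Merbourne, which satisfies one of the alternatives. Satisfied.
  → No jurisdiction.
The Selford Regional Court:
  (a) The plaintiff resides in Morstead, not Selford; the claim is an employment claim — none of the alternatives is met. Fails.
  (b) The plaintiff resides in Morstead, which is not Selford, so this disjunct is met. Condition met.
  (c) The claim does not concern real property. But the claim is an employment claim, and the 'unless' clause therefore excuses the requirement. Condition met.
  (d) The amount in controversy is $260,000, which meets the USD 25,000 floor. Condition met.
  → At least one condition fails; no jurisdiction.
The Provincial Court of Selford:
  (a) The amount in controversy is $260,000, which meets the USD 50,000 floor, which satisfies one of the alternatives. Met.
  (b) The plaintiff resides in Morstead, which is not Selford, so one alternative holds. And the carve-out is inapplicable — the operative events occurred in Merbourne, not Selford. Satisfied.
  (c) The claim is an employment claim, not a property claim. Met.
  (d) The contract was executed in Zefmont, not Selford. Fails.
  → Not every requirement is met — no jurisdiction.
Courts with jurisdiction: the Uldora Regional Court — 1 in total.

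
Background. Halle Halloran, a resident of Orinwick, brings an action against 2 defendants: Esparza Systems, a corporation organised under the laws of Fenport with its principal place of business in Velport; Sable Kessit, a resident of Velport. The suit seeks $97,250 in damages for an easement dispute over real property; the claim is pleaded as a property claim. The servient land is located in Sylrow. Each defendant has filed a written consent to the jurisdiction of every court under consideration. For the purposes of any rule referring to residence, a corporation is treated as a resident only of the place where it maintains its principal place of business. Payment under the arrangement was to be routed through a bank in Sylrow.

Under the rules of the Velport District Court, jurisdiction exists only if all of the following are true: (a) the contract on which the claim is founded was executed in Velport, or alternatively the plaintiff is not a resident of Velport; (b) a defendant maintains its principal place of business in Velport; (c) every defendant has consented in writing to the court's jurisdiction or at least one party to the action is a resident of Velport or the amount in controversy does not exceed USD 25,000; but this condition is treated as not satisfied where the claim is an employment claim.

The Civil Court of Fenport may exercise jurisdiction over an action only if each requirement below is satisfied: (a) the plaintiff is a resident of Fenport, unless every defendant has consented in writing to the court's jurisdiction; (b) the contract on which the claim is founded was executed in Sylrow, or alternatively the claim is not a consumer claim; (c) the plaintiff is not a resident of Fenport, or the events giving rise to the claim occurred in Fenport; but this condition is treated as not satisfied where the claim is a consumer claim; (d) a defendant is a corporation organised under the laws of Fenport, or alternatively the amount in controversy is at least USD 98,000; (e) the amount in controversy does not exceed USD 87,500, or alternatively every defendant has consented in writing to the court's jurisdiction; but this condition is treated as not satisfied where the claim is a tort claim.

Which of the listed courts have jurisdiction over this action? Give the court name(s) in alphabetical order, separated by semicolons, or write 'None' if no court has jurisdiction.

the Civil Court of Fenport; the Velport District Court

The Velport District Court:
  (a) The plaintiff resides in Orinwick, which is not Velport, which satisfies one of the alternatives. Satisfied.
  (b) Esparza Systems has its principal place of business in Velport. Condition met.
  (c) Every defendant has filed written consent — that alternative is enough. And the carve-out is inapplicable — the claim is a property claim, not an employment claim. Satisfied.
  → The court has jurisdiction.
The Civil Court of Fenport:
  (a) The plaintiff resides in Orinwick, not Fenport. The proviso rescues it, though: every defendant has filed written consent. Condition met.
  (b) The claim is a property claim, not a consumer claim, so one alternative holds. Condition met.
  (c) The plaintiff resides in Orinwick, which is not Fenport, so one alternative holds. And the carve-out is inapplicable — the claim is a property claim, not a consumer claim. Condition met.
  (d) Esparza Systems is organised under the laws of Fenport — that alternative is enough. Satisfied.
  (e) Every defendant has filed written consent — that alternative is enough. The carve-out does not apply: the claim is a property claim, not a tort claim. Met.
  → Jurisdiction lies.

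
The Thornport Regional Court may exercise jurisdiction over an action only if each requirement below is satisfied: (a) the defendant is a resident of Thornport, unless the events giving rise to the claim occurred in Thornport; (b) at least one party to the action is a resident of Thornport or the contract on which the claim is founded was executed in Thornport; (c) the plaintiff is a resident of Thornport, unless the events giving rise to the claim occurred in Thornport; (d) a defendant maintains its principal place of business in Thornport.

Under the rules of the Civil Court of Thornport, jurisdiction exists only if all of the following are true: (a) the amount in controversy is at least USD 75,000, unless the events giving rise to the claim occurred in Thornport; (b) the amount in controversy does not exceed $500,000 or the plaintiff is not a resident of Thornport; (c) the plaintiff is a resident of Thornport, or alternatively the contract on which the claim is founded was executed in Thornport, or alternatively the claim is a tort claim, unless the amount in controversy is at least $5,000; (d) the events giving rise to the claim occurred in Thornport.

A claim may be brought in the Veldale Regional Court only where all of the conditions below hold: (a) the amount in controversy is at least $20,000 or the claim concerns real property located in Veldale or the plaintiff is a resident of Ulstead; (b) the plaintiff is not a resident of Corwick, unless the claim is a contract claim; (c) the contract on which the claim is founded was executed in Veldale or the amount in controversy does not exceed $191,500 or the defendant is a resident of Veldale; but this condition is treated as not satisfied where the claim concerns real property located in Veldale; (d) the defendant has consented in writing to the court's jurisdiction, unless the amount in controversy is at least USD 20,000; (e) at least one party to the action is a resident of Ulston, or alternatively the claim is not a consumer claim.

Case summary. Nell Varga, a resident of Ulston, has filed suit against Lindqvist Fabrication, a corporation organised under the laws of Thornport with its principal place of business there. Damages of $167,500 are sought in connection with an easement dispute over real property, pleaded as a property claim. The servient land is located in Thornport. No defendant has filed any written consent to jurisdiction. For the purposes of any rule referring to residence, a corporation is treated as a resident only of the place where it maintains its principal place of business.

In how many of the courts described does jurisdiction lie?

3

The Thornport Regional Court:
  (a) The defendant resides in Thornport. Met.
  (b) Lindqvist Fabrication resides in Thornport, which satisfies one of the alternatives. Condition met.
  (c) The plaintiff resides in Ulston, not Thornport. But the operative events occurred in Thornport, and the 'unless' clause therefore excuses the requirement. Satisfied.
  (d) Lindqvist Fabrication has its principal place of business in Thornport. Condition met.
  → All conditions met; jurisdiction exists.
The Civil Court of Thornport:
  (a) The amount in controversy is 167,500 dollars, which meets the $75,000 floor. Satisfied.
  (b) The amount in controversy is $167,500, within the $500,000 ceiling, which satisfies one of the alternatives. Condition met.
  (c) The plaintiff resides in Ulston, not Thornport; no contract (and hence no place of execution) is alleged; the claim is a property claim, not a tort claim — no alternative holds. The proviso rescues it, though: the amount in controversy is USD 167,500, which meets the $5,000 floor. Condition met.
  (d) The operative events occurred in Thornport. Satisfied.
  → Jurisdiction lies.
The Veldale Regional Court:
  (a) The amount in controversy is 167,500 dollars, which meets the 20,000 dollars floor, so this disjunct is met. Condition met.
  (b) The plaintiff resides in Ulston, which is not Corwick. Condition met.
  (c) The amount in controversy is USD 167,500, within the USD 191,500 ceiling, which satisfies one of the alternatives. And the carve-out is inapplicable — the property lies in Thornport, not Veldale. Satisfied.
  (d) No such written consent has been filed. The proviso rescues it, though: the amount in controversy is USD 167,500, which meets the $20,000 floor. Satisfied.
  (e) Nell Varga resides in Ulston — that alternative is enough. Met.
  → All conditions met; jurisdiction exists.
Courts with jurisdiction: the Thornport Regional Court, the Civil Court of Thornport, the Veldale Regional Court — 3 in total.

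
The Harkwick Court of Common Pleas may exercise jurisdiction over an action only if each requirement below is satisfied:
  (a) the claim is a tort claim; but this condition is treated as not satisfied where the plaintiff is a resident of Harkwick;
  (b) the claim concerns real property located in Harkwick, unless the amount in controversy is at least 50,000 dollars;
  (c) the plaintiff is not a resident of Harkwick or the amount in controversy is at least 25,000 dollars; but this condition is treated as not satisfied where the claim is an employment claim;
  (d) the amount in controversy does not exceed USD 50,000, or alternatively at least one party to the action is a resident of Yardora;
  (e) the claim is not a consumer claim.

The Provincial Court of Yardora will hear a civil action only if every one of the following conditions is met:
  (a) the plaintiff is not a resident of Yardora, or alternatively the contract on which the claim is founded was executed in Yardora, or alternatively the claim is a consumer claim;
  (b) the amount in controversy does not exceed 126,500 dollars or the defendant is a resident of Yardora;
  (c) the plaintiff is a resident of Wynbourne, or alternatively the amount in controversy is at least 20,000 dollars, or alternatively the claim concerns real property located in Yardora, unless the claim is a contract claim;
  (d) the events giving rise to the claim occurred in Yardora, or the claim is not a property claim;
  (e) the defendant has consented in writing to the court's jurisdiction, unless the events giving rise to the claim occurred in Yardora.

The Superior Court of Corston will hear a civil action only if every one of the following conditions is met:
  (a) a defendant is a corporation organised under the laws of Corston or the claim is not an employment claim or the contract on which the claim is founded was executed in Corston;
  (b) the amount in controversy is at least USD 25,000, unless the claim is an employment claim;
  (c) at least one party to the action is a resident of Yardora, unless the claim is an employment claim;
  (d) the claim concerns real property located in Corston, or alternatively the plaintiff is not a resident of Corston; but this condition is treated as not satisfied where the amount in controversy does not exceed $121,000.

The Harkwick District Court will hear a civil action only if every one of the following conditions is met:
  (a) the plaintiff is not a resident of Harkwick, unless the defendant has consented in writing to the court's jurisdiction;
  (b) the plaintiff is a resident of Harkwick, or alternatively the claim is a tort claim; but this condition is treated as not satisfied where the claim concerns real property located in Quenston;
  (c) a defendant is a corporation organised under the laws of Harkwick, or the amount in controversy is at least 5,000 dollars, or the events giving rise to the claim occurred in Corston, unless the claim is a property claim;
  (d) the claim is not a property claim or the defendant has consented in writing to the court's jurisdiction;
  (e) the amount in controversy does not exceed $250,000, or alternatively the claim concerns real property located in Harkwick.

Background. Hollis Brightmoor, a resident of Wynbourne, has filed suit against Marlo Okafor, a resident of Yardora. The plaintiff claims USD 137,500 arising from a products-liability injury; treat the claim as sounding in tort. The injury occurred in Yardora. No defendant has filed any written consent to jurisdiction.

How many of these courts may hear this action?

The Harkwick Court of Common Pleas:
  (a) The claim is a tort claim. The carve-out does not apply: the plaintiff resides in Wynbourne, not Harkwick. Met.
  (b) The claim does not concern real property. However, the amount in controversy is 137,500 dollars, which meets the $50,000 floor, so the 'unless' proviso supplies this condition. Satisfied.
  (c) The plaintiff resides in Wynbourne, which is not Harkwick, so this disjunct is met. The carve-out does not apply: the claim is a tort claim, not an employment claim. Satisfied.
  (d) Marlo Okafor resides in Yardora, so one alternative holds. Met.
  (e) The claim is a tort claim, not a consumer claim. Condition met.
  → All conditions met; jurisdiction exists.
The Provincial Court of Yardora:
  (a) The plaintiff resides in Wynbourne, which is not Yardora, so one alternative holds. Satisfied.
  (b) The defendant resides in Yardora, which satisfies one of the alternatives. Met.
  (c) The plaintiff resides in Wynbourne — that alternative is enough. Satisfied.
  (d) The operative events occurred in Yardora, so one alternative holds. Met.
  (e) No such written consent has been filed. However, the operative events occurred in Yardora, so the 'unless' proviso supplies this condition. Condition met.
  → All conditions met; jurisdiction exists.
The Superior Court of Corston:
  (a) The claim is a tort claim, not an employment claim, so this disjunct is met. Satisfied.
  (b) The amount in controversy is 137,500 dollars, which meets the USD 25,000 floor. Condition met.
  (c) Marlo Okafor resides in Yardora. Met.
  (d) The plaintiff resides in Wynbourne, which is not Corston, so this disjunct is met. And the carve-out is inapplicable — the amount in controversy is USD 137,500, above the $121,000 ceiling. Satisfied.
  → All conditions met; jurisdiction exists.
The Harkwick District Court:
  (a) The plaintiff resides in Wynbourne, which is not Harkwick. Satisfied.
  (b) The claim is a tort claim — that alternative is enough. The carve-out does not apply: the claim does not concern real property. Condition met.
  (c) The amount in controversy is USD 137,500, which meets the USD 5,000 floor, which satisfies one of the alternatives. Condition met.
  (d) The claim is a tort claim, not a property claim, so one alternative holds. Satisfied.
  (e) The amount in controversy is 137,500 dollars, within the 250,000 dollars ceiling, so this disjunct is met. Satisfied.
  → The court has jurisdiction.
Courts with jurisdiction: the Harkwick Court of Common Pleas, the Provincial Court of Yardora, the Superior Court of Corston, the Harkwick District Court — 4 in total.

4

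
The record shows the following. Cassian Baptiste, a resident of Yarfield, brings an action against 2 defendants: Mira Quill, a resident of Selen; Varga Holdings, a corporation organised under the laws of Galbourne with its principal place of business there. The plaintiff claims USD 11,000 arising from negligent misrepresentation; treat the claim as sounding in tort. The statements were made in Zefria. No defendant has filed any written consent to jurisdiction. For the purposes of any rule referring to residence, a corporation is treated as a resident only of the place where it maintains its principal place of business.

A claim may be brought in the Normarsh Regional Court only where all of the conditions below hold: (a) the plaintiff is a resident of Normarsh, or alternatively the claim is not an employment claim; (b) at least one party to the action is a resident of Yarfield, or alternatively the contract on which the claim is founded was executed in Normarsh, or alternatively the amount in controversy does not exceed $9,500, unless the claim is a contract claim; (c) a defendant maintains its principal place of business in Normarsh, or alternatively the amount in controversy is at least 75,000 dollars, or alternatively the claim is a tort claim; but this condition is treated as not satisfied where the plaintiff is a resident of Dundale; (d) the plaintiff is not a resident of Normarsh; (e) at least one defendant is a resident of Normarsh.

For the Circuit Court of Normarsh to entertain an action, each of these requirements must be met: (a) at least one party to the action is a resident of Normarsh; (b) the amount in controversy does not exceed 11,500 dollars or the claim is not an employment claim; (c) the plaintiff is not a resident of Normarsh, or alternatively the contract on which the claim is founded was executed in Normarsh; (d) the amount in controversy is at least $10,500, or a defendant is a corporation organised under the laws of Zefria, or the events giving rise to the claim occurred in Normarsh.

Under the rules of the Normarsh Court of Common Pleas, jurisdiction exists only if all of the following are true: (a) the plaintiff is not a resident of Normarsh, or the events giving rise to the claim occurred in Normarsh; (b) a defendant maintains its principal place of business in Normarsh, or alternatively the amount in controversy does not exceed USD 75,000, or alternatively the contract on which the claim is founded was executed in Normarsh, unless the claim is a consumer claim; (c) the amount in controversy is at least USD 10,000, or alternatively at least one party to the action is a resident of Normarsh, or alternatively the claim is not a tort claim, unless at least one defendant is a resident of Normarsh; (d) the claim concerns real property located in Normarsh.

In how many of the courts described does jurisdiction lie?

0

The Normarsh Regional Court:
  (a) The claim is a tort claim, not an employment claim, so one alternative holds. Met.
  (b) Cassian Baptiste resides in Yarfield, so one alternative holds. Condition met.
  (c) The claim is a tort claim, so one alternative holds. The exception is not triggered, since the plaintiff resides in Yarfield, not Dundale. Condition met.
  (d) The plaintiff resides in Yarfield, which is not Normarsh. Condition met.
  (e) No defendant resides in Normarsh (they reside in Selen, Galbourne). Not met.
  → Not every requirement is met — no jurisdiction.
The Circuit Court of Normarsh:
  (a) No party resides in Normarsh. Condition not met.
  (b) The amount in controversy is $11,000, within the 11,500 dollars ceiling, which satisfies one of the alternatives. Condition met.
  (c) The plaintiff resides in Yarfield, which is not Normarsh, so this disjunct is met. Condition met.
  (d) The amount in controversy is $11,000, which meets the 10,500 dollars floor, so one alternative holds. Met.
  → At least one condition fails; no jurisdiction.
The Normarsh Court of Common Pleas:
  (a) The plaintiff resides in Yarfield, which is not Normarsh — that alternative is enough. Met.
  (b) The amount in controversy is USD 11,000, within the $75,000 ceiling, which satisfies one of the alternatives. Condition met.
  (c) The amount in controversy is $11,000, which meets the USD 10,000 floor, so one alternative holds. Condition met.
  (d) The claim does not concern real property. Not satisfied.
  → The court lacks jurisdiction.
No court satisfies all of its conditions.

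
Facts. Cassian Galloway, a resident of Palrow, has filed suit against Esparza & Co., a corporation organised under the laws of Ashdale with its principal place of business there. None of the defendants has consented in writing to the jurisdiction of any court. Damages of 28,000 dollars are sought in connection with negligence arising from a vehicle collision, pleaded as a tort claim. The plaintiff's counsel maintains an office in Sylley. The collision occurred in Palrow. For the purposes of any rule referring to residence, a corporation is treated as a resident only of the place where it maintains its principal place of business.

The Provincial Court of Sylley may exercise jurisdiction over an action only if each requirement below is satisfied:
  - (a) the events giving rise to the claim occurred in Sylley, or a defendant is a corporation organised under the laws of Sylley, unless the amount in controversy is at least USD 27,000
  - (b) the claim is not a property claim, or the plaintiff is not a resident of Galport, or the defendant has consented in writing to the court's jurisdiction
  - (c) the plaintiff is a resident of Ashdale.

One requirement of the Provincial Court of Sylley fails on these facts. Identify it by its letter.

(c)

The Provincial Court of Sylley:
  (a) The operative events occurred in Palrow, not Sylley; the corporate defendant(s) are organised in Ashdale, not Sylley — every alternative fails. But the amount in controversy is $28,000, which meets the $27,000 floor, and the 'unless' clause therefore excuses the requirement. Satisfied.
  (b) The claim is a tort claim, not a property claim, which satisfies one of the alternatives. Condition met.
  (c) The plaintiff resides in Palrow, not Ashdale. Not satisfied.
Only condition (c) fails.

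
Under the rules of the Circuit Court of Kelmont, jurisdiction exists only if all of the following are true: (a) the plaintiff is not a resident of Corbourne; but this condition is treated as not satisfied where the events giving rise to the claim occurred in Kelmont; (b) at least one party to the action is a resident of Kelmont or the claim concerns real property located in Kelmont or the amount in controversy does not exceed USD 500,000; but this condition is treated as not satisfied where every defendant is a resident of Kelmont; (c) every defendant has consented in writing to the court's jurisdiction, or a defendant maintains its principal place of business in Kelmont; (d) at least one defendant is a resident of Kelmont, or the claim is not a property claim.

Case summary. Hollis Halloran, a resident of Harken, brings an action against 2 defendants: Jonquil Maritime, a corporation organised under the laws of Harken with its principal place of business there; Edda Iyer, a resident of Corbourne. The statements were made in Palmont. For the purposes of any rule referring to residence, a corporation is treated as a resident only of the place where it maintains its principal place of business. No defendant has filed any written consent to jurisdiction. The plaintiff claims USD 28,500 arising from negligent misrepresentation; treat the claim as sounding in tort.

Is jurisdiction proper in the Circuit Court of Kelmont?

No

The Circuit Court of Kelmont:
  (a) The plaintiff resides in Harken, which is not Corbourne. The exception is not triggered, since the operative events occurred in Palmont, not Kelmont. Satisfied.
  (b) The amount in controversy is $28,500, within the $500,000 ceiling, which satisfies one of the alternatives. And the carve-out is inapplicable — the defendants reside as follows — Jonquil Maritime in Harken, Edda Iyer in Corbourne — not all in Kelmont. Satisfied.
  (c) No such written consent has been filed; the corporate defendant(s) have their principal place of business in Harken, not Kelmont — every alternative fails. Fails.
  (d) The claim is a tort claim, not a property claim, so one alternative holds. Satisfied.
  → No jurisdiction.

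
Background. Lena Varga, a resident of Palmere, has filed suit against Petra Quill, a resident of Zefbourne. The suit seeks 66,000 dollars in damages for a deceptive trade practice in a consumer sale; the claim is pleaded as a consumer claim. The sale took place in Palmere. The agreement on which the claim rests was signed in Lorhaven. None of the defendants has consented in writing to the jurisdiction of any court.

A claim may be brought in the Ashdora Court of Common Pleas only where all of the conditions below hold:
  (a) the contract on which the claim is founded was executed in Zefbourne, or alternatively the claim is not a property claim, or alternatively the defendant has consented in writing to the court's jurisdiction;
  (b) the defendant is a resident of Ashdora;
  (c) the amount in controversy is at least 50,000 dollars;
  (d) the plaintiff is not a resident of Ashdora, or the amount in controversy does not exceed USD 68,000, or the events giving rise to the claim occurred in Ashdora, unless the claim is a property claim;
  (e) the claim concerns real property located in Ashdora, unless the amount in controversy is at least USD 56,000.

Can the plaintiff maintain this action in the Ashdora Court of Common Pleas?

The Ashdora Court of Common Pleas:
  (a) The claim is a consumer claim, not a property claim, so one alternative holds. Condition met.
  (b) The defendant resides in Zefbourne, not Ashdora. Fails.
  (c) The amount in controversy is 66,000 dollars, which meets the USD 50,000 floor. Met.
  (d) The plaintiff resides in Palmere, which is not Ashdora, so one alternative holds. Met.
  (e) The claim does not concern real property. But the amount in controversy is $66,000, which meets the USD 56,000 floor, and the 'unless' clause therefore excuses the requirement. Condition met.
  → At least one condition fails; no jurisdiction.

No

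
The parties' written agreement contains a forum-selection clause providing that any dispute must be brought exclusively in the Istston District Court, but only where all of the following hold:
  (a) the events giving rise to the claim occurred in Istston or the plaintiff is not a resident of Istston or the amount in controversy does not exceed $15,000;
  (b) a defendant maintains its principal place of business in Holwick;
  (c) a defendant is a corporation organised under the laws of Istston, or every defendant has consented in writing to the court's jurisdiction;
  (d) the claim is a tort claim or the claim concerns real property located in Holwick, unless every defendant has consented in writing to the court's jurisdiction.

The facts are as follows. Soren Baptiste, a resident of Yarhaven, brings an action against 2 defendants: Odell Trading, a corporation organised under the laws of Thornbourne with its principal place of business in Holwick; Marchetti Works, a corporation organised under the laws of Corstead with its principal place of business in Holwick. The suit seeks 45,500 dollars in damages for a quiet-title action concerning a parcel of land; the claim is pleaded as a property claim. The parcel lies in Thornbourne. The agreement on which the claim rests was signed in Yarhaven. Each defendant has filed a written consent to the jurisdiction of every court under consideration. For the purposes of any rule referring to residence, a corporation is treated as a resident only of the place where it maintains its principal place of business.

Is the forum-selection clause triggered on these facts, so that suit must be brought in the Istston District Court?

The Istston District Court:
  (a) The plaintiff resides in Yarhaven, which is not Istston — that alternative is enough. Condition met.
  (b) Odell Trading has its principal place of business in Holwick. Condition met.
  (c) Every defendant has filed written consent, which satisfies one of the alternatives. Condition met.
  (d) The claim is a property claim, not a tort claim; the property lies in Thornbourne, not Holwick — none of the alternatives is met. But every defendant has filed written consent, and the 'unless' clause therefore excuses the requirement. Met.
  → Forum clause is triggered.

Yes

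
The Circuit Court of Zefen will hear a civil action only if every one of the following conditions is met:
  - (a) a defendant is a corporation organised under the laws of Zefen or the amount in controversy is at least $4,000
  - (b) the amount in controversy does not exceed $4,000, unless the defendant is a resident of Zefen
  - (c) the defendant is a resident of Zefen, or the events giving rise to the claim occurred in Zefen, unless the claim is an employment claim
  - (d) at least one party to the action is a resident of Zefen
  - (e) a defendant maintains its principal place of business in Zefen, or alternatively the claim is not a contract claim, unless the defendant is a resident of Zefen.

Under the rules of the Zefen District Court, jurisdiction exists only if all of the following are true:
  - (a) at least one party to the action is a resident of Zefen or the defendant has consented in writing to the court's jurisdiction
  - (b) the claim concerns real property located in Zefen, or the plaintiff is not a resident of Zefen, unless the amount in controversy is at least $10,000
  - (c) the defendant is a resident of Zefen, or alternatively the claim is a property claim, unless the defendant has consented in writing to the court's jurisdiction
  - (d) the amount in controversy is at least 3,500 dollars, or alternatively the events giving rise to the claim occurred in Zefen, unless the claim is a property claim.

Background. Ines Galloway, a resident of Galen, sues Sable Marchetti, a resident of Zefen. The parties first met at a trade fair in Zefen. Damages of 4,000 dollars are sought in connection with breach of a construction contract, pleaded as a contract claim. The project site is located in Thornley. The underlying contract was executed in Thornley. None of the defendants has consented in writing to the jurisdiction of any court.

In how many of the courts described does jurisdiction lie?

The Circuit Court of Zefen:
  (a) The amount in controversy is 4,000 dollars, which meets the 4,000 dollars floor, which satisfies one of the alternatives. Met.
  (b) The amount in controversy is USD 4,000, within the USD 4,000 ceiling. Met.
  (c) The defendant resides in Zefen — that alternative is enough. Satisfied.
  (d) Sable Marchetti resides in Zefen. Condition met.
  (e) No defendant is a corporation; the claim is a contract claim — every alternative fails. However, the defendant resides in Zefen, so the 'unless' proviso supplies this condition. Met.
  → The court has jurisdiction.
The Zefen District Court:
  (a) Sable Marchetti resides in Zefen — that alternative is enough. Met.
  (b) The plaintiff resides in Galen, which is not Zefen, so one alternative holds. Condition met.
  (c) The defendant resides in Zefen, which satisfies one of the alternatives. Met.
  (d) The amount in controversy is USD 4,000, which meets the 3,500 dollars floor, which satisfies one of the alternatives. Satisfied.
  → Jurisdiction lies.
Courts with jurisdiction: the Circuit Court of Zefen, the Zefen District Court — 2 in total.

2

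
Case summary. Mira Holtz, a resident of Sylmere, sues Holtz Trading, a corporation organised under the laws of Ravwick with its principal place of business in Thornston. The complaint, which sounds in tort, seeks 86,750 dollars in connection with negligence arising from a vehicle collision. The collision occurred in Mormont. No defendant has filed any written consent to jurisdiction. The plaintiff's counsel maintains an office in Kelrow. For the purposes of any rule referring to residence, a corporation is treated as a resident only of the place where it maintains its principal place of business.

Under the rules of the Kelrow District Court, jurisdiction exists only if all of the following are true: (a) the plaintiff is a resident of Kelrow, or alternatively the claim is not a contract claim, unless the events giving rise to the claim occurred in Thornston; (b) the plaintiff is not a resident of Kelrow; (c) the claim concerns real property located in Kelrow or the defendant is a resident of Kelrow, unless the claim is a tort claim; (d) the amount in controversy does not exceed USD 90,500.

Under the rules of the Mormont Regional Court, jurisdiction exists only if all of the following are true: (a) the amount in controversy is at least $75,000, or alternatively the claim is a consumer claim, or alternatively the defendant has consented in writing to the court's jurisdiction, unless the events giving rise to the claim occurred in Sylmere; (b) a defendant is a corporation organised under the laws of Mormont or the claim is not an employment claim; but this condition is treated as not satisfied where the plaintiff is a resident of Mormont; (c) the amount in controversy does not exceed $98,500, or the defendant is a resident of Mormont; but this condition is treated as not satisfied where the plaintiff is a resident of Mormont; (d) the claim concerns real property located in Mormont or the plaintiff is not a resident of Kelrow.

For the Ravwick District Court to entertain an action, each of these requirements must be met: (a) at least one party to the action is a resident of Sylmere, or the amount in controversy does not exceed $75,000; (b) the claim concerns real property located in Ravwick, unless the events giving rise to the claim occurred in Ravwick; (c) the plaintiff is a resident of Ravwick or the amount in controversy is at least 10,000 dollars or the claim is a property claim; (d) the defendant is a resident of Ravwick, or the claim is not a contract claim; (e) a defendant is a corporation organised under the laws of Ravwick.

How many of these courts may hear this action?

The Kelrow District Court:
  (a) The claim is a tort claim, not a contract claim, so this disjunct is met. Satisfied.
  (b) The plaintiff resides in Sylmere, which is not Kelrow. Satisfied.
  (c) The claim does not concern real property; the defendant resides in Thornston, not Kelrow — no alternative holds. However, the claim is a tort claim, so the 'unless' proviso supplies this condition. Met.
  (d) The amount in controversy is 86,750 dollars, within the $90,500 ceiling. Satisfied.
  → Every requirement is satisfied — jurisdiction.
The Mormont Regional Court:
  (a) The amount in controversy is 86,750 dollars, which meets the 75,000 dollars floor, which satisfies one of the alternatives. Condition met.
  (b) The claim is a tort claim, not an employment claim, which satisfies one of the alternatives. The exception is not triggered, since the plaintiff resides in Sylmere, not Mormont. Condition met.
  (c) The amount in controversy is 86,750 dollars, within the 98,500 dollars ceiling, so this disjunct is met. The exception is not triggered, since the plaintiff resides in Sylmere, not Mormont. Met.
  (d) The plaintiff resides in Sylmere, which is not Kelrow, which satisfies one of the alternatives. Satisfied.
  → The court has jurisdiction.
The Ravwick District Court:
  (a) Mira Holtz resides in Sylmere, so this disjunct is met. Met.
  (b) The claim does not concern real property. And the operative events occurred in Mormont, not Ravwick, so the proviso does not save it. Condition not met.
  (c) The amount in controversy is 86,750 dollars, which meets the $10,000 floor, which satisfies one of the alternatives. Satisfied.
  (d) The claim is a tort claim, not a contract claim, so this disjunct is met. Condition met.
  (e) Holtz Trading is organised under the laws of Ravwick. Satisfied.
  → No jurisdiction.
Courts with jurisdiction: the Kelrow District Court, the Mormont Regional Court — 2 in total.

2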